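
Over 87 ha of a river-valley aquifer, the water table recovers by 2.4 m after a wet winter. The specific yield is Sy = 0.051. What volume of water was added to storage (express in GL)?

A = 87 ha = 8.7 × 10^5 m²
ΔV = Sy × A × Δh = 0.051 × 8.7 × 10^5 m² × 2.4 m = 1.065 × 10^5 m³
ΔV = 1.065 × 10^5 m³ = 0.1065 GL

ΔV ≈ 0.106 GL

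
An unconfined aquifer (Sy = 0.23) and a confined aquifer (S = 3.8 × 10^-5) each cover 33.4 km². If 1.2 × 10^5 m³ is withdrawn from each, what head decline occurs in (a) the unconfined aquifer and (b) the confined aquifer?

A = 33.4 km² = 3.34 × 10^7 m²
Unconfined: Δh_u = ΔV/(Sy·A) = 1.2 × 10^5/(0.23 × 3.34 × 10^7) = 0.01562 m
Confined: Δh_c = ΔV/(S·A) = 1.2 × 10^5/(3.8 × 10^-5 × 3.34 × 10^7) = 94.55 m

Δh_u ≈ 0.0156 m; Δh_c ≈ 94.5 m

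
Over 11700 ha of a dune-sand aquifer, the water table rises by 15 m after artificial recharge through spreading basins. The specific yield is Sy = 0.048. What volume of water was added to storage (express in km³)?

ΔV ≈ 0.0842 km³

A = 11700 ha = 1.17 × 10^8 m²
ΔV = Sy × A × Δh = 0.048 × 1.17 × 10^8 m² × 15 m = 8.424 × 10^7 m³
ΔV = 8.424 × 10^7 m³ = 0.08424 km³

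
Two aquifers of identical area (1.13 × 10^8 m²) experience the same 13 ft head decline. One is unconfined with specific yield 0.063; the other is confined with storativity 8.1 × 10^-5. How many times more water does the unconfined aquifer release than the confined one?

Δh = 13 ft = 3.962 m
Unconfined: ΔV_u = Sy × A × Δh = 0.063 × 1.13 × 10^8 × 3.962 = 2.821 × 10^7 m³
Confined: ΔV_c = S × A × Δh = 8.1 × 10^-5 × 1.13 × 10^8 × 3.962 = 36270 m³
Ratio = ΔV_u / ΔV_c = Sy / S = 0.063 / 8.1 × 10^-5 = 777.8

ΔV_u / ΔV_c ≈ 778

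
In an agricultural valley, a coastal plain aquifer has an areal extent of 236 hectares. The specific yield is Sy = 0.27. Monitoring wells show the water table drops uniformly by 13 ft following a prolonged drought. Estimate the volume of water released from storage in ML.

ΔV ≈ 2520 ML

A = 236 hectares = 2.36 × 10^6 m²
Δh = 13 ft = 3.962 m
ΔV = Sy × A × Δh = 0.27 × 2.36 × 10^6 m² × 3.962 m = 2.525 × 10^6 m³
ΔV = 2.525 × 10^6 m³ = 2525 ML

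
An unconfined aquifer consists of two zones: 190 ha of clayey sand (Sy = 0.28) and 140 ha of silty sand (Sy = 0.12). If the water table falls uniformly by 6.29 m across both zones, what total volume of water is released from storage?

ΔV ≈ 4.4 × 10^6 m³

A₁ = 190 ha = 1.9 × 10^6 m²; A₂ = 140 ha = 1.4 × 10^6 m²
ΔV₁ = 0.28 × 1.9 × 10^6 × 6.29 = 3.346 × 10^6 m³
ΔV₂ = 0.12 × 1.4 × 10^6 × 6.29 = 1.057 × 10^6 m³
ΔV = ΔV₁ + ΔV₂ = 4.403 × 10^6 m³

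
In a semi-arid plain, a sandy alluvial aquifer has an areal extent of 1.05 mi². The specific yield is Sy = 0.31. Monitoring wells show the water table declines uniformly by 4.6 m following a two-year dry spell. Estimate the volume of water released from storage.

A = 1.05 mi² = 2.719 × 10^6 m²
ΔV = Sy × A × Δh = 0.31 × 2.719 × 10^6 m² × 4.6 m = 3.878 × 10^6 m³

ΔV ≈ 3.88 × 10^6 m³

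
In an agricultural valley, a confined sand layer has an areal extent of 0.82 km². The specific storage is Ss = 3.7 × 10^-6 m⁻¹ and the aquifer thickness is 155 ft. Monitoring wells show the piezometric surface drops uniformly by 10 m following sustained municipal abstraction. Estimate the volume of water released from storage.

ΔV ≈ 1430 m³

b = 155 ft = 47.24 m
S = Ss × b = 3.7 × 10^-6 m⁻¹ × 47.24 m = 1.748 × 10^-4
A = 0.82 km² = 8.2 × 10^5 m²
ΔV = S × A × Δh = 1.748 × 10^-4 × 8.2 × 10^5 m² × 10 m = 1433 m³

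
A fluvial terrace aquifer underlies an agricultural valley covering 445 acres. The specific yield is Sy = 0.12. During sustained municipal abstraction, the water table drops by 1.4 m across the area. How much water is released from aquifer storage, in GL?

ΔV ≈ 0.303 GL

A = 445 acres = 1.801 × 10^6 m²
ΔV = Sy × A × Δh = 0.12 × 1.801 × 10^6 m² × 1.4 m = 3.025 × 10^5 m³
ΔV = 3.025 × 10^5 m³ = 0.3025 GL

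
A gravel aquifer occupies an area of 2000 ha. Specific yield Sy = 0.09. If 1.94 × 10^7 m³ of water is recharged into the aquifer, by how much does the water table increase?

A = 2000 ha = 2 × 10^7 m²
Δh = ΔV / (Sy × A) = 1.94 × 10^7 m³ / (0.09 × 2 × 10^7 m²) = 10.78 m

Δh ≈ 10.8 m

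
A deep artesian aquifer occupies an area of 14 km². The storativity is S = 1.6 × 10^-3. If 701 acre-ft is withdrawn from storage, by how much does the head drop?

Δh ≈ 38.6 m

A = 14 km² = 1.4 × 10^7 m²
ΔV = 701 acre-ft = 8.647 × 10^5 m³
Δh = ΔV / (S × A) = 8.647 × 10^5 m³ / (0.0016 × 1.4 × 10^7 m²) = 38.6 m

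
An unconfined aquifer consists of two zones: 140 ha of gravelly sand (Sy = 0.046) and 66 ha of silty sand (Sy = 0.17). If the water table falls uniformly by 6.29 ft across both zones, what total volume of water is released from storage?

ΔV ≈ 3.39 × 10^5 m³

A₁ = 140 ha = 1.4 × 10^6 m²; A₂ = 66 ha = 6.6 × 10^5 m²
Δh = 6.29 ft = 1.917 m
ΔV₁ = 0.046 × 1.4 × 10^6 × 1.917 = 1.235 × 10^5 m³
ΔV₂ = 0.17 × 6.6 × 10^5 × 1.917 = 2.151 × 10^5 m³
ΔV = ΔV₁ + ΔV₂ = 3.386 × 10^5 m³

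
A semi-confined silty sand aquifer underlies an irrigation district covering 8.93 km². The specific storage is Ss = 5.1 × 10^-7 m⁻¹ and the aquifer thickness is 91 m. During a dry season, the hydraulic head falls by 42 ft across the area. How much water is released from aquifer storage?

S = Ss × b = 5.1 × 10^-7 m⁻¹ × 91 m = 4.641 × 10^-5
A = 8.93 km² = 8.93 × 10^6 m²
Δh = 42 ft = 12.8 m
ΔV = S × A × Δh = 4.641 × 10^-5 × 8.93 × 10^6 m² × 12.8 m = 5306 m³

ΔV ≈ 5310 m³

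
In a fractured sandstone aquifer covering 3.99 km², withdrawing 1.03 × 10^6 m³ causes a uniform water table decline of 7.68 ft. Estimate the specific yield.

Sy ≈ 0.11

A = 3.99 km² = 3.99 × 10^6 m²
Δh = 7.68 ft = 2.341 m
Sy = ΔV / (A × Δh) = 1.03 × 10^6 m³ / (3.99 × 10^6 m² × 2.341 m) = 0.1103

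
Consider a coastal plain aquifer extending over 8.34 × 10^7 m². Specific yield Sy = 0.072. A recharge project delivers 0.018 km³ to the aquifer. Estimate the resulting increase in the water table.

ΔV = 0.018 km³ = 1.8 × 10^7 m³
Δh = ΔV / (Sy × A) = 1.8 × 10^7 m³ / (0.072 × 8.34 × 10^7 m²) = 2.998 m

Δh ≈ 3 m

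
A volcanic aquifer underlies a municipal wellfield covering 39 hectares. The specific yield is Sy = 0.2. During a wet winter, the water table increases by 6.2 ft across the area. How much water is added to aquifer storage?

A = 39 hectares = 3.9 × 10^5 m²
Δh = 6.2 ft = 1.89 m
ΔV = Sy × A × Δh = 0.2 × 3.9 × 10^5 m² × 1.89 m = 1.474 × 10^5 m³

ΔV ≈ 1.47 × 10^5 m³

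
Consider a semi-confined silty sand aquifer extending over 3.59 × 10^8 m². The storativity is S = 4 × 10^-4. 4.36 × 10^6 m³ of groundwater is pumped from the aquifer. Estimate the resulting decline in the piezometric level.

Δh ≈ 30.4 m

Δh = ΔV / (S × A) = 4.36 × 10^6 m³ / (4 × 10^-4 × 3.59 × 10^8 m²) = 30.36 m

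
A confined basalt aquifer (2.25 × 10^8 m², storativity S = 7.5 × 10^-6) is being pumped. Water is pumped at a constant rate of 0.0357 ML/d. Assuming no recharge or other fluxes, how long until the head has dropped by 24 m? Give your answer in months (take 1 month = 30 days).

t ≈ 37.8 months

ΔV = S × A × Δh = 7.5 × 10^-6 × 2.25 × 10^8 × 24 = 40500 m³
Q = 0.0357 ML/d = 35.7 m³/d
t = ΔV / Q = 40500 m³ / 35.7 m³/d = 1134 d
t = 1134 d ≈ 37.82 months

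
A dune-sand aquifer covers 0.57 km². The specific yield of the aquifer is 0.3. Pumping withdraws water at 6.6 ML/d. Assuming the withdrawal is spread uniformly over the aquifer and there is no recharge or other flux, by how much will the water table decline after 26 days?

A = 0.57 km² = 5.7 × 10^5 m²
Q = 6.6 ML/d = 6600 m³/d
ΔV = Q × t = 6600 m³/d × 26 d = 1.716 × 10^5 m³
Δh = ΔV / (Sy × A) = 1.716 × 10^5 / (0.3 × 5.7 × 10^5) = 1.004 m

Δh ≈ 1 m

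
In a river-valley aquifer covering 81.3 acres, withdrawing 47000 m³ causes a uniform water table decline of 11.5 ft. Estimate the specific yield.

A = 81.3 acres = 3.29 × 10^5 m²
Δh = 11.5 ft = 3.505 m
Sy = ΔV / (A × Δh) = 47000 m³ / (3.29 × 10^5 m² × 3.505 m) = 0.04075

Sy ≈ 0.041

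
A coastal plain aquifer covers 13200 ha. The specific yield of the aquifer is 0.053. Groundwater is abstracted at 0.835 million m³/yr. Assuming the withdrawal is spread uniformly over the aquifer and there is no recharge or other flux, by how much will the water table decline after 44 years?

Δh ≈ 5.25 m

A = 13200 ha = 1.32 × 10^8 m²
Q = 0.835 million m³/yr = 2288 m³/d
t = 44 years = 16060 d
ΔV = Q × t = 2288 m³/d × 16060 d = 3.674 × 10^7 m³
Δh = ΔV / (Sy × A) = 3.674 × 10^7 / (0.053 × 1.32 × 10^8) = 5.252 m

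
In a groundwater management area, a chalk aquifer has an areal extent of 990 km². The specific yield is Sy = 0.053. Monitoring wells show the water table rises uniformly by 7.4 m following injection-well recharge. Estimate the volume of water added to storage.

A = 990 km² = 9.9 × 10^8 m²
ΔV = Sy × A × Δh = 0.053 × 9.9 × 10^8 m² × 7.4 m = 3.883 × 10^8 m³

ΔV ≈ 3.88 × 10^8 m³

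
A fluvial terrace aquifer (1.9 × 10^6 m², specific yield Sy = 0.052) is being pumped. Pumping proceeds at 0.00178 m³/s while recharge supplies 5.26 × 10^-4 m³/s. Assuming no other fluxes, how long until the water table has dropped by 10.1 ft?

Δh = 10.1 ft = 3.078 m
ΔV = Sy × A × Δh = 0.052 × 1.9 × 10^6 × 3.078 = 3.042 × 10^5 m³
Net withdrawal = 0.00178 − 5.26 × 10^-4 = 0.001254 m³/s = 108.3 m³/d
t = ΔV / Q = 3.042 × 10^5 m³ / 108.3 m³/d = 2807 d

t ≈ 2810 days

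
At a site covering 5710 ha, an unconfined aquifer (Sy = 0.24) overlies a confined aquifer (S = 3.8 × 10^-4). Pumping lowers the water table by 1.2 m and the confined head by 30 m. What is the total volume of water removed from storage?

ΔV ≈ 1.71 × 10^7 m³

A = 5710 ha = 5.71 × 10^7 m²
Unconfined: ΔV_u = Sy × A × Δh_u = 0.24 × 5.71 × 10^7 × 1.2 = 1.644 × 10^7 m³
Confined: ΔV_c = S × A × Δh_c = 3.8 × 10^-4 × 5.71 × 10^7 × 30 = 6.509 × 10^5 m³
Total ΔV = 1.644 × 10^7 + 6.509 × 10^5 = 1.71 × 10^7 m³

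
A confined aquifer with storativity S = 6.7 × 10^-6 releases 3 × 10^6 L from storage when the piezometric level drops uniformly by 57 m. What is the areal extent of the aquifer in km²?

A ≈ 7.86 km²

ΔV = 3 × 10^6 L = 3000 m³
A = ΔV / (S × Δh) = 3000 / (6.7 × 10^-6 × 57) = 7.855 × 10^6 m²
A = 7.855 × 10^6 m² = 7.855 km²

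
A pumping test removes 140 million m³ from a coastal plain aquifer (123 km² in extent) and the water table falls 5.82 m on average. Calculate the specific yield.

Sy ≈ 0.2

A = 123 km² = 1.23 × 10^8 m²
ΔV = 140 million m³ = 1.4 × 10^8 m³
Sy = ΔV / (A × Δh) = 1.4 × 10^8 m³ / (1.23 × 10^8 m² × 5.82 m) = 0.1956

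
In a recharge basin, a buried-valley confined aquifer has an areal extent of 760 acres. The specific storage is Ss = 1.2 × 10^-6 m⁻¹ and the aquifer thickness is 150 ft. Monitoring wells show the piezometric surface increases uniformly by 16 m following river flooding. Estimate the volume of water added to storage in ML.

b = 150 ft = 45.72 m
S = Ss × b = 1.2 × 10^-6 m⁻¹ × 45.72 m = 5.486 × 10^-5
A = 760 acres = 3.076 × 10^6 m²
ΔV = S × A × Δh = 5.486 × 10^-5 × 3.076 × 10^6 m² × 16 m = 2700 m³
ΔV = 2700 m³ = 2.7 ML

ΔV ≈ 2.7 ML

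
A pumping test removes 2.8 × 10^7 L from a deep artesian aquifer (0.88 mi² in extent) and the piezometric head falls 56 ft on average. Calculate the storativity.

S ≈ 7.2 × 10^-4

A = 0.88 mi² = 2.279 × 10^6 m²
Δh = 56 ft = 17.07 m
ΔV = 2.8 × 10^7 L = 28000 m³
S = ΔV / (A × Δh) = 28000 m³ / (2.279 × 10^6 m² × 17.07 m) = 7.197 × 10^-4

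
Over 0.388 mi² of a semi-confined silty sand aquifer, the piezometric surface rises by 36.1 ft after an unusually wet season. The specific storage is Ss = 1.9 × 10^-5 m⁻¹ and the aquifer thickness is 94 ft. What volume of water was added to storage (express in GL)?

ΔV ≈ 0.00602 GL

b = 94 ft = 28.65 m
S = Ss × b = 1.9 × 10^-5 m⁻¹ × 28.65 m = 5.444 × 10^-4
A = 0.388 mi² = 1.005 × 10^6 m²
Δh = 36.1 ft = 11 m
ΔV = S × A × Δh = 5.444 × 10^-4 × 1.005 × 10^6 m² × 11 m = 6019 m³
ΔV = 6019 m³ = 0.006019 GL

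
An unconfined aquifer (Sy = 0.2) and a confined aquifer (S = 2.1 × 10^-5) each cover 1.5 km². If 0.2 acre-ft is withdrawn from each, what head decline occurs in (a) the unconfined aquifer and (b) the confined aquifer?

Δh_u ≈ 8.22 × 10^-4 m; Δh_c ≈ 7.83 m

A = 1.5 km² = 1.5 × 10^6 m²
ΔV = 0.2 acre-ft = 246.7 m³
Unconfined: Δh_u = ΔV/(Sy·A) = 246.7/(0.2 × 1.5 × 10^6) = 8.223 × 10^-4 m
Confined: Δh_c = ΔV/(S·A) = 246.7/(2.1 × 10^-5 × 1.5 × 10^6) = 7.832 m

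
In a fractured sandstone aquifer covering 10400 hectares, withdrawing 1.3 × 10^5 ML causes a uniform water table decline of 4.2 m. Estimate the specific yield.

Sy ≈ 0.3

A = 10400 hectares = 1.04 × 10^8 m²
ΔV = 1.3 × 10^5 ML = 1.3 × 10^8 m³
Sy = ΔV / (A × Δh) = 1.3 × 10^8 m³ / (1.04 × 10^8 m² × 4.2 m) = 0.2976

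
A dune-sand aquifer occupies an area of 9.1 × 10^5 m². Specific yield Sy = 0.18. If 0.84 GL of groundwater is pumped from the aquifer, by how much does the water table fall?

ΔV = 0.84 GL = 8.4 × 10^5 m³
Δh = ΔV / (Sy × A) = 8.4 × 10^5 m³ / (0.18 × 9.1 × 10^5 m²) = 5.128 m

Δh ≈ 5.13 m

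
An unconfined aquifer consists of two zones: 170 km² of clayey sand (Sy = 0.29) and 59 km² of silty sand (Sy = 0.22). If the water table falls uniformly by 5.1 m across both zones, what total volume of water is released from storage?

ΔV ≈ 3.18 × 10^8 m³

A₁ = 170 km² = 1.7 × 10^8 m²; A₂ = 59 km² = 5.9 × 10^7 m²
ΔV₁ = 0.29 × 1.7 × 10^8 × 5.1 = 2.514 × 10^8 m³
ΔV₂ = 0.22 × 5.9 × 10^7 × 5.1 = 6.62 × 10^7 m³
ΔV = ΔV₁ + ΔV₂ = 3.176 × 10^8 m³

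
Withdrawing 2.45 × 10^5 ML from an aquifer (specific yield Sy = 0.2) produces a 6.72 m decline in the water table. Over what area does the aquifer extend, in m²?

ΔV = 2.45 × 10^5 ML = 2.45 × 10^8 m³
A = ΔV / (Sy × Δh) = 2.45 × 10^8 / (0.2 × 6.72) = 1.823 × 10^8 m²

A ≈ 1.82 × 10^8 m²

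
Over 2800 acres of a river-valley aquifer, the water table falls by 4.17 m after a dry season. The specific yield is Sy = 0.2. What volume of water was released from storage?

ΔV ≈ 9.45 × 10^6 m³

A = 2800 acres = 1.133 × 10^7 m²
ΔV = Sy × A × Δh = 0.2 × 1.133 × 10^7 m² × 4.17 m = 9.45 × 10^6 m³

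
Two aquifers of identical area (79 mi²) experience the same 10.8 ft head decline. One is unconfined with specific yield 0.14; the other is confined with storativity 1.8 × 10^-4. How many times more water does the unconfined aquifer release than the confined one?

A = 79 mi² = 2.046 × 10^8 m²
Δh = 10.8 ft = 3.292 m
Unconfined: ΔV_u = Sy × A × Δh = 0.14 × 2.046 × 10^8 × 3.292 = 9.43 × 10^7 m³
Confined: ΔV_c = S × A × Δh = 1.8 × 10^-4 × 2.046 × 10^8 × 3.292 = 1.212 × 10^5 m³
Ratio = ΔV_u / ΔV_c = Sy / S = 0.14 / 1.8 × 10^-4 = 777.8

ΔV_u / ΔV_c ≈ 778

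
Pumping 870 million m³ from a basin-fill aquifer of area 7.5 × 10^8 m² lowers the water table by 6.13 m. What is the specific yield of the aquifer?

ΔV = 870 million m³ = 8.7 × 10^8 m³
Sy = ΔV / (A × Δh) = 8.7 × 10^8 m³ / (7.5 × 10^8 m² × 6.13 m) = 0.1892

Sy ≈ 0.19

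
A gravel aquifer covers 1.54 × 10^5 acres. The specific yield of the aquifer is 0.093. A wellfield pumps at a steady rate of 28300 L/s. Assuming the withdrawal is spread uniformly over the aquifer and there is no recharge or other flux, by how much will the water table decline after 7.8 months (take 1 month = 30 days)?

Δh ≈ 9.87 m

A = 1.54 × 10^5 acres = 6.232 × 10^8 m²
Q = 28300 L/s = 2.445 × 10^6 m³/d
t = 7.8 months = 234 d
ΔV = Q × t = 2.445 × 10^6 m³/d × 234 d = 5.722 × 10^8 m³
Δh = ΔV / (Sy × A) = 5.722 × 10^8 / (0.093 × 6.232 × 10^8) = 9.872 m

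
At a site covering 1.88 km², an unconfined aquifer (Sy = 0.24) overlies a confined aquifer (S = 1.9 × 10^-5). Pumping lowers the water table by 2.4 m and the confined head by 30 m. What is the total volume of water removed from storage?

ΔV ≈ 1.08 × 10^6 m³

A = 1.88 km² = 1.88 × 10^6 m²
Unconfined: ΔV_u = Sy × A × Δh_u = 0.24 × 1.88 × 10^6 × 2.4 = 1.083 × 10^6 m³
Confined: ΔV_c = S × A × Δh_c = 1.9 × 10^-5 × 1.88 × 10^6 × 30 = 1072 m³
Total ΔV = 1.083 × 10^6 + 1072 = 1.084 × 10^6 m³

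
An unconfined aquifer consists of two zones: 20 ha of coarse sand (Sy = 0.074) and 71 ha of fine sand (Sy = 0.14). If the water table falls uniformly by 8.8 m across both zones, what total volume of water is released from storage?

A₁ = 20 ha = 2 × 10^5 m²; A₂ = 71 ha = 7.1 × 10^5 m²
ΔV₁ = 0.074 × 2 × 10^5 × 8.8 = 1.302 × 10^5 m³
ΔV₂ = 0.14 × 7.1 × 10^5 × 8.8 = 8.747 × 10^5 m³
ΔV = ΔV₁ + ΔV₂ = 1.005 × 10^6 m³

ΔV ≈ 1 × 10^6 m³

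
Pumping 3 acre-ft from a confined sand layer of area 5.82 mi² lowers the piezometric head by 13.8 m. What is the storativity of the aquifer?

S ≈ 1.8 × 10^-5

A = 5.82 mi² = 1.507 × 10^7 m²
ΔV = 3 acre-ft = 3700 m³
S = ΔV / (A × Δh) = 3700 m³ / (1.507 × 10^7 m² × 13.8 m) = 1.779 × 10^-5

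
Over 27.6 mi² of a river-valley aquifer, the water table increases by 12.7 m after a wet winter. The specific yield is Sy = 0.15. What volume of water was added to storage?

A = 27.6 mi² = 7.148 × 10^7 m²
ΔV = Sy × A × Δh = 0.15 × 7.148 × 10^7 m² × 12.7 m = 1.362 × 10^8 m³

ΔV ≈ 1.36 × 10^8 m³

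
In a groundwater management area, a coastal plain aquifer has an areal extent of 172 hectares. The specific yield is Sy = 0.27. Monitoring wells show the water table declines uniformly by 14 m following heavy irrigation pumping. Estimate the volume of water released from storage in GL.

A = 172 hectares = 1.72 × 10^6 m²
ΔV = Sy × A × Δh = 0.27 × 1.72 × 10^6 m² × 14 m = 6.502 × 10^6 m³
ΔV = 6.502 × 10^6 m³ = 6.502 GL

ΔV ≈ 6.5 GL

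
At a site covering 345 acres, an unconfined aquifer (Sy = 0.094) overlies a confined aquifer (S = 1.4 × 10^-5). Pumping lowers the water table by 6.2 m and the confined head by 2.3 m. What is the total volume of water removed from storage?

ΔV ≈ 8.14 × 10^5 m³

A = 345 acres = 1.396 × 10^6 m²
Unconfined: ΔV_u = Sy × A × Δh_u = 0.094 × 1.396 × 10^6 × 6.2 = 8.137 × 10^5 m³
Confined: ΔV_c = S × A × Δh_c = 1.4 × 10^-5 × 1.396 × 10^6 × 2.3 = 44.96 m³
Total ΔV = 8.137 × 10^5 + 44.96 = 8.137 × 10^5 m³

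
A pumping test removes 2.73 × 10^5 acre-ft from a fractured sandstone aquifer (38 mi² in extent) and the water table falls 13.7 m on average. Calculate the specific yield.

A = 38 mi² = 9.842 × 10^7 m²
ΔV = 2.73 × 10^5 acre-ft = 3.367 × 10^8 m³
Sy = ΔV / (A × Δh) = 3.367 × 10^8 m³ / (9.842 × 10^7 m² × 13.7 m) = 0.2497

Sy ≈ 0.25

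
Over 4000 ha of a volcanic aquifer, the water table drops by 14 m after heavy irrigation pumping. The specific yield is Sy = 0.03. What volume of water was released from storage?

A = 4000 ha = 4 × 10^7 m²
ΔV = Sy × A × Δh = 0.03 × 4 × 10^7 m² × 14 m = 1.68 × 10^7 m³

ΔV ≈ 1.68 × 10^7 m³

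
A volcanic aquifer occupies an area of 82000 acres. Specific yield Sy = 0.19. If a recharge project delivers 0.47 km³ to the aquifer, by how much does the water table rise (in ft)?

A = 82000 acres = 3.318 × 10^8 m²
ΔV = 0.47 km³ = 4.7 × 10^8 m³
Δh = ΔV / (Sy × A) = 4.7 × 10^8 m³ / (0.19 × 3.318 × 10^8 m²) = 7.454 m
Δh = 7.454 m = 24.46 ft

Δh ≈ 24.5 ft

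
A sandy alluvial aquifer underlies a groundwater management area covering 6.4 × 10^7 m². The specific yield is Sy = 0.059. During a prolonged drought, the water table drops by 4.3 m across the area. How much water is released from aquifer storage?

ΔV = Sy × A × Δh = 0.059 × 6.4 × 10^7 m² × 4.3 m = 1.624 × 10^7 m³

ΔV ≈ 1.62 × 10^7 m³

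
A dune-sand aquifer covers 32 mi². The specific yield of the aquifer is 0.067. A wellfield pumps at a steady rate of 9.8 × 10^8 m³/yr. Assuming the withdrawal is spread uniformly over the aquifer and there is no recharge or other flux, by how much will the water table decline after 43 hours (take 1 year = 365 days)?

A = 32 mi² = 8.288 × 10^7 m²
Q = 9.8 × 10^8 m³/yr = 2.685 × 10^6 m³/d
t = 43 hours = 1.792 d
ΔV = Q × t = 2.685 × 10^6 m³/d × 1.792 d = 4.811 × 10^6 m³
Δh = ΔV / (Sy × A) = 4.811 × 10^6 / (0.067 × 8.288 × 10^7) = 0.8663 m

Δh ≈ 0.866 m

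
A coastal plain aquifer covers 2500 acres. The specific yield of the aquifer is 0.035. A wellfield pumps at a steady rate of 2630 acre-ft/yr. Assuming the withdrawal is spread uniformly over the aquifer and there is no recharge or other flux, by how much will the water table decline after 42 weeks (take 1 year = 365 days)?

Δh ≈ 7.38 m

A = 2500 acres = 1.012 × 10^7 m²
Q = 2630 acre-ft/yr = 8888 m³/d
t = 42 weeks = 294 d
ΔV = Q × t = 8888 m³/d × 294 d = 2.613 × 10^6 m³
Δh = ΔV / (Sy × A) = 2.613 × 10^6 / (0.035 × 1.012 × 10^7) = 7.379 m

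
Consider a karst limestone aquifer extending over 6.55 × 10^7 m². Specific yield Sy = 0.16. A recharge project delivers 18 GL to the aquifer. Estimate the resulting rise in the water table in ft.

Δh ≈ 5.64 ft

ΔV = 18 GL = 1.8 × 10^7 m³
Δh = ΔV / (Sy × A) = 1.8 × 10^7 m³ / (0.16 × 6.55 × 10^7 m²) = 1.718 m
Δh = 1.718 m = 5.635 ft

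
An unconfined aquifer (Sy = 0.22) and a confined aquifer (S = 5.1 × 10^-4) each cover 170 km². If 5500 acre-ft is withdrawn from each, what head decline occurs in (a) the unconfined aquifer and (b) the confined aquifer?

A = 170 km² = 1.7 × 10^8 m²
ΔV = 5500 acre-ft = 6.784 × 10^6 m³
Unconfined: Δh_u = ΔV/(Sy·A) = 6.784 × 10^6/(0.22 × 1.7 × 10^8) = 0.1814 m
Confined: Δh_c = ΔV/(S·A) = 6.784 × 10^6/(5.1 × 10^-4 × 1.7 × 10^8) = 78.25 m

Δh_u ≈ 0.181 m; Δh_c ≈ 78.2 m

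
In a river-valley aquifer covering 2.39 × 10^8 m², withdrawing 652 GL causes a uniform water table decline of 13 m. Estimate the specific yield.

Sy ≈ 0.21

ΔV = 652 GL = 6.52 × 10^8 m³
Sy = ΔV / (A × Δh) = 6.52 × 10^8 m³ / (2.39 × 10^8 m² × 13 m) = 0.2098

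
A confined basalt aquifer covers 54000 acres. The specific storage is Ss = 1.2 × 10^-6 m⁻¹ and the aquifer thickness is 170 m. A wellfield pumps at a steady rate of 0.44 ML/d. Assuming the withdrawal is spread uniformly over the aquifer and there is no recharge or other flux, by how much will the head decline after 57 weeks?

Δh ≈ 3.94 m

S = Ss × b = 1.2 × 10^-6 m⁻¹ × 170 m = 2.04 × 10^-4
A = 54000 acres = 2.185 × 10^8 m²
Q = 0.44 ML/d = 440 m³/d
t = 57 weeks = 399 d
ΔV = Q × t = 440 m³/d × 399 d = 1.756 × 10^5 m³
Δh = ΔV / (S × A) = 1.756 × 10^5 / (2.04 × 10^-4 × 2.185 × 10^8) = 3.938 m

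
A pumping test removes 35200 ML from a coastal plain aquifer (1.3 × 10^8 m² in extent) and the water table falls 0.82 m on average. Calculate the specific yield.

ΔV = 35200 ML = 3.52 × 10^7 m³
Sy = ΔV / (A × Δh) = 3.52 × 10^7 m³ / (1.3 × 10^8 m² × 0.82 m) = 0.3302

Sy ≈ 0.33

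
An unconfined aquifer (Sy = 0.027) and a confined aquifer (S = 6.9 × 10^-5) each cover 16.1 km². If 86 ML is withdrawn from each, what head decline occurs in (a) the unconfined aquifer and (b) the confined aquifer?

Δh_u ≈ 0.198 m; Δh_c ≈ 77.4 m

A = 16.1 km² = 1.61 × 10^7 m²
ΔV = 86 ML = 86000 m³
Unconfined: Δh_u = ΔV/(Sy·A) = 86000/(0.027 × 1.61 × 10^7) = 0.1978 m
Confined: Δh_c = ΔV/(S·A) = 86000/(6.9 × 10^-5 × 1.61 × 10^7) = 77.41 m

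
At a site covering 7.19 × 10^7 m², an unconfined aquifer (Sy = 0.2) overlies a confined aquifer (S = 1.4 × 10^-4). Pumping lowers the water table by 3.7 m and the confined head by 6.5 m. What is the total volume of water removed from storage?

Unconfined: ΔV_u = Sy × A × Δh_u = 0.2 × 7.19 × 10^7 × 3.7 = 5.321 × 10^7 m³
Confined: ΔV_c = S × A × Δh_c = 1.4 × 10^-4 × 7.19 × 10^7 × 6.5 = 65430 m³
Total ΔV = 5.321 × 10^7 + 65430 = 5.327 × 10^7 m³

ΔV ≈ 5.33 × 10^7 m³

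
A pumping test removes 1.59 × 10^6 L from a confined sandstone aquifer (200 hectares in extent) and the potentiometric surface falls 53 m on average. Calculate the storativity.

S ≈ 1.5 × 10^-5

A = 200 hectares = 2 × 10^6 m²
ΔV = 1.59 × 10^6 L = 1590 m³
S = ΔV / (A × Δh) = 1590 m³ / (2 × 10^6 m² × 53 m) = 1.5 × 10^-5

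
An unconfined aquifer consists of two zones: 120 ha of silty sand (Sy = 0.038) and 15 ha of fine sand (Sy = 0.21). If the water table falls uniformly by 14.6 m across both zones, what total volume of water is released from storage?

A₁ = 120 ha = 1.2 × 10^6 m²; A₂ = 15 ha = 1.5 × 10^5 m²
ΔV₁ = 0.038 × 1.2 × 10^6 × 14.6 = 6.658 × 10^5 m³
ΔV₂ = 0.21 × 1.5 × 10^5 × 14.6 = 4.599 × 10^5 m³
ΔV = ΔV₁ + ΔV₂ = 1.126 × 10^6 m³

ΔV ≈ 1.13 × 10^6 m³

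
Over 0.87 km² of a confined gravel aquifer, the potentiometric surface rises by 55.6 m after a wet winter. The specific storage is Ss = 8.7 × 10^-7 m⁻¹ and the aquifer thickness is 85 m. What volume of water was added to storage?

S = Ss × b = 8.7 × 10^-7 m⁻¹ × 85 m = 7.395 × 10^-5
A = 0.87 km² = 8.7 × 10^5 m²
ΔV = S × A × Δh = 7.395 × 10^-5 × 8.7 × 10^5 m² × 55.6 m = 3577 m³

ΔV ≈ 3580 m³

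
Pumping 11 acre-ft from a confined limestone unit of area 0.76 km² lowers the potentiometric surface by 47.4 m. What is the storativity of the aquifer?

S ≈ 3.8 × 10^-4

A = 0.76 km² = 7.6 × 10^5 m²
ΔV = 11 acre-ft = 13570 m³
S = ΔV / (A × Δh) = 13570 m³ / (7.6 × 10^5 m² × 47.4 m) = 3.766 × 10^-4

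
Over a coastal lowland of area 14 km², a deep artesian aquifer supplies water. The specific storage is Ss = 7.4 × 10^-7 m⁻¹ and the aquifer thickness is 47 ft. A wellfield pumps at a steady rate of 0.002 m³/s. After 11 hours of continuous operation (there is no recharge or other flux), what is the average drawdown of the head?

Δh ≈ 0.534 m

b = 47 ft = 14.33 m
S = Ss × b = 7.4 × 10^-7 m⁻¹ × 14.33 m = 1.06 × 10^-5
A = 14 km² = 1.4 × 10^7 m²
Q = 0.002 m³/s = 172.8 m³/d
t = 11 hours = 0.4583 d
ΔV = Q × t = 172.8 m³/d × 0.4583 d = 79.2 m³
Δh = ΔV / (S × A) = 79.2 / (1.06 × 10^-5 × 1.4 × 10^7) = 0.5336 m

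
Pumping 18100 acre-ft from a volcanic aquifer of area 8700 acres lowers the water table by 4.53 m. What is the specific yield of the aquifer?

Sy ≈ 0.14

A = 8700 acres = 3.521 × 10^7 m²
ΔV = 18100 acre-ft = 2.233 × 10^7 m³
Sy = ΔV / (A × Δh) = 2.233 × 10^7 m³ / (3.521 × 10^7 m² × 4.53 m) = 0.14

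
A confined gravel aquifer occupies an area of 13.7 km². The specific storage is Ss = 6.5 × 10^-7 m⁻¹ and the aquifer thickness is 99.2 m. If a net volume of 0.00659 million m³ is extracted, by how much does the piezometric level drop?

S = Ss × b = 6.5 × 10^-7 m⁻¹ × 99.2 m = 6.448 × 10^-5
A = 13.7 km² = 1.37 × 10^7 m²
ΔV = 0.00659 million m³ = 6590 m³
Δh = ΔV / (S × A) = 6590 m³ / (6.448 × 10^-5 × 1.37 × 10^7 m²) = 7.46 m

Δh ≈ 7.46 m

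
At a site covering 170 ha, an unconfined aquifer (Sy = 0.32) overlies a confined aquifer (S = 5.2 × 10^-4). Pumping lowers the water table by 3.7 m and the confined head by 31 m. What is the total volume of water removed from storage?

A = 170 ha = 1.7 × 10^6 m²
Unconfined: ΔV_u = Sy × A × Δh_u = 0.32 × 1.7 × 10^6 × 3.7 = 2.013 × 10^6 m³
Confined: ΔV_c = S × A × Δh_c = 5.2 × 10^-4 × 1.7 × 10^6 × 31 = 27400 m³
Total ΔV = 2.013 × 10^6 + 27400 = 2.04 × 10^6 m³

ΔV ≈ 2.04 × 10^6 m³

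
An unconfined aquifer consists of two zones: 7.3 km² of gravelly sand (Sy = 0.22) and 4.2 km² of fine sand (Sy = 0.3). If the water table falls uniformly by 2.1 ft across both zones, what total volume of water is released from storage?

ΔV ≈ 1.83 × 10^6 m³

A₁ = 7.3 km² = 7.3 × 10^6 m²; A₂ = 4.2 km² = 4.2 × 10^6 m²
Δh = 2.1 ft = 0.6401 m
ΔV₁ = 0.22 × 7.3 × 10^6 × 0.6401 = 1.028 × 10^6 m³
ΔV₂ = 0.3 × 4.2 × 10^6 × 0.6401 = 8.065 × 10^5 m³
ΔV = ΔV₁ + ΔV₂ = 1.834 × 10^6 m³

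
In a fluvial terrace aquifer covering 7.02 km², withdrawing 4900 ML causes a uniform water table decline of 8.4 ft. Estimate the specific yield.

Sy ≈ 0.27

A = 7.02 km² = 7.02 × 10^6 m²
Δh = 8.4 ft = 2.56 m
ΔV = 4900 ML = 4.9 × 10^6 m³
Sy = ΔV / (A × Δh) = 4.9 × 10^6 m³ / (7.02 × 10^6 m² × 2.56 m) = 0.2726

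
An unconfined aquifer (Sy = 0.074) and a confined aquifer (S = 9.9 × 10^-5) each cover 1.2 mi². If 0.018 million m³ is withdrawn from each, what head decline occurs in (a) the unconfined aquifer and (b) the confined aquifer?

A = 1.2 mi² = 3.108 × 10^6 m²
ΔV = 0.018 million m³ = 18000 m³
Unconfined: Δh_u = ΔV/(Sy·A) = 18000/(0.074 × 3.108 × 10^6) = 0.07826 m
Confined: Δh_c = ΔV/(S·A) = 18000/(9.9 × 10^-5 × 3.108 × 10^6) = 58.5 m

Δh_u ≈ 0.0783 m; Δh_c ≈ 58.5 m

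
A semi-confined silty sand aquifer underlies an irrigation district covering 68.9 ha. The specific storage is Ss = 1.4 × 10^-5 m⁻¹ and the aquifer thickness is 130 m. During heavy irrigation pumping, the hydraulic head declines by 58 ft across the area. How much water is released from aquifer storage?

ΔV ≈ 22200 m³

S = Ss × b = 1.4 × 10^-5 m⁻¹ × 130 m = 1.82 × 10^-3
A = 68.9 ha = 6.89 × 10^5 m²
Δh = 58 ft = 17.68 m
ΔV = S × A × Δh = 0.00182 × 6.89 × 10^5 m² × 17.68 m = 22170 m³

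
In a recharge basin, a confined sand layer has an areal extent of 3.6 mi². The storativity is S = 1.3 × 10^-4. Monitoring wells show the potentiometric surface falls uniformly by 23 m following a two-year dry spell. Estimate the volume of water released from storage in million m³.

ΔV ≈ 0.0279 million m³

A = 3.6 mi² = 9.324 × 10^6 m²
ΔV = S × A × Δh = 1.3 × 10^-4 × 9.324 × 10^6 m² × 23 m = 27880 m³
ΔV = 27880 m³ = 0.02788 million m³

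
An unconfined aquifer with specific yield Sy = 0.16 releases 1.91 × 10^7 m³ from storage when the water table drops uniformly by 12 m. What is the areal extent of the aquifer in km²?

A ≈ 9.95 km²

A = ΔV / (Sy × Δh) = 1.91 × 10^7 / (0.16 × 12) = 9.948 × 10^6 m²
A = 9.948 × 10^6 m² = 9.948 km²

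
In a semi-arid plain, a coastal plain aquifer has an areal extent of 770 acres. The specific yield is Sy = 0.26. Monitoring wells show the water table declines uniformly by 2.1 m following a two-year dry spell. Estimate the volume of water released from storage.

A = 770 acres = 3.116 × 10^6 m²
ΔV = Sy × A × Δh = 0.26 × 3.116 × 10^6 m² × 2.1 m = 1.701 × 10^6 m³

ΔV ≈ 1.7 × 10^6 m³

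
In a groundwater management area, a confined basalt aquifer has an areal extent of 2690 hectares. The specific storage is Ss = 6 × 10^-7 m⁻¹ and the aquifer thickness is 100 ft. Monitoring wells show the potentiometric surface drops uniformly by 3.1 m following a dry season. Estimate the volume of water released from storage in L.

b = 100 ft = 30.48 m
S = Ss × b = 6 × 10^-7 m⁻¹ × 30.48 m = 1.829 × 10^-5
A = 2690 hectares = 2.69 × 10^7 m²
ΔV = S × A × Δh = 1.829 × 10^-5 × 2.69 × 10^7 m² × 3.1 m = 1525 m³
ΔV = 1525 m³ = 1.525 × 10^6 L

ΔV ≈ 1.53 × 10^6 L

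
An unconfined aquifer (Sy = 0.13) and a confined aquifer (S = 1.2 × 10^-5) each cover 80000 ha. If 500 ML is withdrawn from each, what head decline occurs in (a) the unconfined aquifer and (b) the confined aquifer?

A = 80000 ha = 8 × 10^8 m²
ΔV = 500 ML = 5 × 10^5 m³
Unconfined: Δh_u = ΔV/(Sy·A) = 5 × 10^5/(0.13 × 8 × 10^8) = 0.004808 m
Confined: Δh_c = ΔV/(S·A) = 5 × 10^5/(1.2 × 10^-5 × 8 × 10^8) = 52.08 m

Δh_u ≈ 0.00481 m; Δh_c ≈ 52.1 m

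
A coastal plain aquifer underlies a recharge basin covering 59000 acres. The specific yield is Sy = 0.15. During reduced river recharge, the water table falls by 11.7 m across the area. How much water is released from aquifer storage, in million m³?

ΔV ≈ 419 million m³

A = 59000 acres = 2.388 × 10^8 m²
ΔV = Sy × A × Δh = 0.15 × 2.388 × 10^8 m² × 11.7 m = 4.19 × 10^8 m³
ΔV = 4.19 × 10^8 m³ = 419 million m³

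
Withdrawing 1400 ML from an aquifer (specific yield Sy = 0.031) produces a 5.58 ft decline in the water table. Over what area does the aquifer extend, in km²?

A ≈ 26.6 km²

Δh = 5.58 ft = 1.701 m
ΔV = 1400 ML = 1.4 × 10^6 m³
A = ΔV / (Sy × Δh) = 1.4 × 10^6 / (0.031 × 1.701) = 2.655 × 10^7 m²
A = 2.655 × 10^7 m² = 26.55 km²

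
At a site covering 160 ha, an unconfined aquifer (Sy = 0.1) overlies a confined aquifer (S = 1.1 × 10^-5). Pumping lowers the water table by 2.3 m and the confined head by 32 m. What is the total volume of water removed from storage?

ΔV ≈ 3.69 × 10^5 m³

A = 160 ha = 1.6 × 10^6 m²
Unconfined: ΔV_u = Sy × A × Δh_u = 0.1 × 1.6 × 10^6 × 2.3 = 3.68 × 10^5 m³
Confined: ΔV_c = S × A × Δh_c = 1.1 × 10^-5 × 1.6 × 10^6 × 32 = 563.2 m³
Total ΔV = 3.68 × 10^5 + 563.2 = 3.686 × 10^5 m³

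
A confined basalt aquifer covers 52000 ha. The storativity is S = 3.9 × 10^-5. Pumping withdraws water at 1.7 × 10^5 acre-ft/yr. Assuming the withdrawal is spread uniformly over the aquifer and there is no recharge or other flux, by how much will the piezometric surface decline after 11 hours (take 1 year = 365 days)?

A = 52000 ha = 5.2 × 10^8 m²
Q = 1.7 × 10^5 acre-ft/yr = 5.745 × 10^5 m³/d
t = 11 hours = 0.4583 d
ΔV = Q × t = 5.745 × 10^5 m³/d × 0.4583 d = 2.633 × 10^5 m³
Δh = ΔV / (S × A) = 2.633 × 10^5 / (3.9 × 10^-5 × 5.2 × 10^8) = 12.98 m

Δh ≈ 13 m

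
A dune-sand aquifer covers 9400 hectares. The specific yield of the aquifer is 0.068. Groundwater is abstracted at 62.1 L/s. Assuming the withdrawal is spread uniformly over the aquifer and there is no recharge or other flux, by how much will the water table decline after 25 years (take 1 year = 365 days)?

A = 9400 hectares = 9.4 × 10^7 m²
Q = 62.1 L/s = 5365 m³/d
t = 25 years = 9125 d
ΔV = Q × t = 5365 m³/d × 9125 d = 4.896 × 10^7 m³
Δh = ΔV / (Sy × A) = 4.896 × 10^7 / (0.068 × 9.4 × 10^7) = 7.66 m

Δh ≈ 7.66 m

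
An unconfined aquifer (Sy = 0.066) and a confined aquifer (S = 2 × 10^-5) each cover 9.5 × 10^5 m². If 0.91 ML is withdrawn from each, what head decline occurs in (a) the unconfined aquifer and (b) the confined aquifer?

ΔV = 0.91 ML = 910 m³
Unconfined: Δh_u = ΔV/(Sy·A) = 910/(0.066 × 9.5 × 10^5) = 0.01451 m
Confined: Δh_c = ΔV/(S·A) = 910/(2 × 10^-5 × 9.5 × 10^5) = 47.89 m

Δh_u ≈ 0.0145 m; Δh_c ≈ 47.9 m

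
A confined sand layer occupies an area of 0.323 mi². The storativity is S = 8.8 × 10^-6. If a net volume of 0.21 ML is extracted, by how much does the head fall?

Δh ≈ 28.5 m

A = 0.323 mi² = 8.366 × 10^5 m²
ΔV = 0.21 ML = 210 m³
Δh = ΔV / (S × A) = 210 m³ / (8.8 × 10^-6 × 8.366 × 10^5 m²) = 28.53 m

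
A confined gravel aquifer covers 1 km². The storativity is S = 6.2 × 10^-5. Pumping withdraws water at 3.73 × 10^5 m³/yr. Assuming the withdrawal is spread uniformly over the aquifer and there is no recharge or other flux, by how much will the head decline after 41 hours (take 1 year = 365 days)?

Δh ≈ 28.2 m

A = 1 km² = 1 × 10^6 m²
Q = 3.73 × 10^5 m³/yr = 1022 m³/d
t = 41 hours = 1.708 d
ΔV = Q × t = 1022 m³/d × 1.708 d = 1746 m³
Δh = ΔV / (S × A) = 1746 / (6.2 × 10^-5 × 1 × 10^6) = 28.16 m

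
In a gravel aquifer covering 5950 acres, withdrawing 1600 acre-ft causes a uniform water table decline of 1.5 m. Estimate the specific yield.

Sy ≈ 0.055

A = 5950 acres = 2.408 × 10^7 m²
ΔV = 1600 acre-ft = 1.974 × 10^6 m³
Sy = ΔV / (A × Δh) = 1.974 × 10^6 m³ / (2.408 × 10^7 m² × 1.5 m) = 0.05464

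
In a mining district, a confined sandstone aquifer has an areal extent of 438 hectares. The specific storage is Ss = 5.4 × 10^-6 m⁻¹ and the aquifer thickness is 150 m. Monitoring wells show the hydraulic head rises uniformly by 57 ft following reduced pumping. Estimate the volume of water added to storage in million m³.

S = Ss × b = 5.4 × 10^-6 m⁻¹ × 150 m = 8.1 × 10^-4
A = 438 hectares = 4.38 × 10^6 m²
Δh = 57 ft = 17.37 m
ΔV = S × A × Δh = 8.1 × 10^-4 × 4.38 × 10^6 m² × 17.37 m = 61640 m³
ΔV = 61640 m³ = 0.06164 million m³

ΔV ≈ 0.0616 million m³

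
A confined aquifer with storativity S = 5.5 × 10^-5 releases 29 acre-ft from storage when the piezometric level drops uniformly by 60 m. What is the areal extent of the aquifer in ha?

ΔV = 29 acre-ft = 35770 m³
A = ΔV / (S × Δh) = 35770 / (5.5 × 10^-5 × 60) = 1.084 × 10^7 m²
A = 1.084 × 10^7 m² = 1084 ha

A ≈ 1080 ha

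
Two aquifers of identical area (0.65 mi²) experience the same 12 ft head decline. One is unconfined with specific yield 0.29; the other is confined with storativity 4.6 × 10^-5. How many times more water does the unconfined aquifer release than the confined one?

ΔV_u / ΔV_c ≈ 6300

A = 0.65 mi² = 1.683 × 10^6 m²
Δh = 12 ft = 3.658 m
Unconfined: ΔV_u = Sy × A × Δh = 0.29 × 1.683 × 10^6 × 3.658 = 1.786 × 10^6 m³
Confined: ΔV_c = S × A × Δh = 4.6 × 10^-5 × 1.683 × 10^6 × 3.658 = 283.2 m³
Ratio = ΔV_u / ΔV_c = Sy / S = 0.29 / 4.6 × 10^-5 = 6304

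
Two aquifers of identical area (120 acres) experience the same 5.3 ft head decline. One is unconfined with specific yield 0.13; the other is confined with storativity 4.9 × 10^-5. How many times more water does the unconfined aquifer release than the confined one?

A = 120 acres = 4.856 × 10^5 m²
Δh = 5.3 ft = 1.615 m
Unconfined: ΔV_u = Sy × A × Δh = 0.13 × 4.856 × 10^5 × 1.615 = 1.02 × 10^5 m³
Confined: ΔV_c = S × A × Δh = 4.9 × 10^-5 × 4.856 × 10^5 × 1.615 = 38.44 m³
Ratio = ΔV_u / ΔV_c = Sy / S = 0.13 / 4.9 × 10^-5 = 2653

ΔV_u / ΔV_c ≈ 2650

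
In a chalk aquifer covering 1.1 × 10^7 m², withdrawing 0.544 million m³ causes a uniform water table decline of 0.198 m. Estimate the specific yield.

Sy ≈ 0.25

ΔV = 0.544 million m³ = 5.44 × 10^5 m³
Sy = ΔV / (A × Δh) = 5.44 × 10^5 m³ / (1.1 × 10^7 m² × 0.198 m) = 0.2498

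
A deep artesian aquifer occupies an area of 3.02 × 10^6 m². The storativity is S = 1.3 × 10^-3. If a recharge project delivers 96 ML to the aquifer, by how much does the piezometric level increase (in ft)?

ΔV = 96 ML = 96000 m³
Δh = ΔV / (S × A) = 96000 m³ / (0.0013 × 3.02 × 10^6 m²) = 24.45 m
Δh = 24.45 m = 80.22 ft

Δh ≈ 80.2 ft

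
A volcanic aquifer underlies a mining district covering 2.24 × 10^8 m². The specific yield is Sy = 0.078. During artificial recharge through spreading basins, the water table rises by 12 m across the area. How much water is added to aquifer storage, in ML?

ΔV = Sy × A × Δh = 0.078 × 2.24 × 10^8 m² × 12 m = 2.097 × 10^8 m³
ΔV = 2.097 × 10^8 m³ = 2.097 × 10^5 ML

ΔV ≈ 2.1 × 10^5 ML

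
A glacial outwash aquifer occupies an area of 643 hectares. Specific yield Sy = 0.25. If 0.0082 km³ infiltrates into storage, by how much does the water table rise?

A = 643 hectares = 6.43 × 10^6 m²
ΔV = 0.0082 km³ = 8.2 × 10^6 m³
Δh = ΔV / (Sy × A) = 8.2 × 10^6 m³ / (0.25 × 6.43 × 10^6 m²) = 5.101 m

Δh ≈ 5.1 m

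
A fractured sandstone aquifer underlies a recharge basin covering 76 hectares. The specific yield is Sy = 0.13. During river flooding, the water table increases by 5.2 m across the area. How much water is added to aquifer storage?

A = 76 hectares = 7.6 × 10^5 m²
ΔV = Sy × A × Δh = 0.13 × 7.6 × 10^5 m² × 5.2 m = 5.138 × 10^5 m³

ΔV ≈ 5.14 × 10^5 m³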